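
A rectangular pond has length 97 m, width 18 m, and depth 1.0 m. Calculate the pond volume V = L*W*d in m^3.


Base area = L * W = 97 * 18 = 1746 m^2
Volume = area * depth = 1746 * 1.0 = 1746 m^3

1746 m^3


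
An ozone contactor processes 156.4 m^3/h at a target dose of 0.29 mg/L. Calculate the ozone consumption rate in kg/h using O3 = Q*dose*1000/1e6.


O3 demand (mg/h) = Q * dose * 1000 = 156.4 * 0.29 * 1000 = 45356 mg/h
Convert mg to kg: 45356 / 1e6 = 0.045356 kg/h

0.045356 kg/h


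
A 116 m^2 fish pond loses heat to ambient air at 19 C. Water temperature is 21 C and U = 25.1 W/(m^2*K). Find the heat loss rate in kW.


Temperature difference dT = 21 - 19 = 2 K
Heat loss (W) = U * A * dT = 25.1 * 116 * 2 = 5823.2 W
Convert to kW: 5823.2 / 1000 = 5.8232 kW

5.8232 kW


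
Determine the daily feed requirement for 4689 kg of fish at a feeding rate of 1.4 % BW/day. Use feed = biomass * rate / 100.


Feeding rate fraction = 1.4% / 100 = 0.014
Daily feed = 4689 kg * 0.014 = 65.646 kg/day

65.646 kg/day


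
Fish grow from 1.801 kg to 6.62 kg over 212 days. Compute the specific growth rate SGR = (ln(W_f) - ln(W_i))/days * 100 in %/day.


ln(W_f) = ln(6.62) = 1.8900954
ln(W_i) = ln(1.801) = 0.58834207
ln(W_f) - ln(W_i) = 1.8900954 - 0.58834207 = 1.3017533
SGR = 1.3017533 / 212 * 100 = 0.614035 %/day

0.614035 %/day


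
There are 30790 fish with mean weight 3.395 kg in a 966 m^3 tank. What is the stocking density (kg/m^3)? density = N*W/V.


Total biomass = 30790 fish * 3.395 kg = 104532.05 kg
Density = total biomass / volume = 104532.05 / 966 = 108.211 kg/m^3

108.211 kg/m^3


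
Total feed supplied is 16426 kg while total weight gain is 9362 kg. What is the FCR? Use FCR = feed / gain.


FCR = feed consumed / weight gained
FCR = 16426 kg / 9362 kg = 1.75454

1.75454


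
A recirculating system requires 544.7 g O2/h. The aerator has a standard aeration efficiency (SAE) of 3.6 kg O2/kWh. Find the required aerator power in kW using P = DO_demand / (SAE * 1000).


SAE in g O2/kWh = 3.6 * 1000 = 3600 g/kWh
P = DO_demand / SAE_g = 544.7 / 3600 = 0.151306 kW

0.151306 kW


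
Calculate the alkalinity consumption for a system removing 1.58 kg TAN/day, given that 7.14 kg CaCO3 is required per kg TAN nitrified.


Alkalinity factor: 7.14 kg CaCO3 consumed per kg TAN nitrified
alk = 1.58 kg TAN * 7.14 = 11.2812 kg CaCO3/day

11.2812 kg CaCO3/day


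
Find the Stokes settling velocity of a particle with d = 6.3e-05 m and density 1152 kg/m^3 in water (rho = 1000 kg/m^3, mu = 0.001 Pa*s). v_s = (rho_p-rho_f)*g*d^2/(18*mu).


Density difference: rho_p - rho_f = 1152 - 1000 = 152 kg/m^3
d^2 = (6.3e-05)^2 = 3.969e-09 m^2
Numerator = (rho_p - rho_f) * g * d^2 = 152 * 9.81 * 3.969e-09 = 5.9182553e-06
Denominator = 18 * mu = 18 * 0.001 = 0.018
v_s = 5.9182553e-06 / 0.018 = 3.28792e-04 m/s
Check: Re = rho_f * v_s * d / mu = 1000 * 3.28792e-04 * 6.3e-05 / 0.001 = 0.0207 < 1, so Stokes' law applies.

3.28792e-04 m/s


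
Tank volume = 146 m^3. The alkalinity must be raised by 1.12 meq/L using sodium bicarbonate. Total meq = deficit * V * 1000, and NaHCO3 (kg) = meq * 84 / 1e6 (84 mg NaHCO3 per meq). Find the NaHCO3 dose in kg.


Tank volume in L = 146 m^3 * 1000 = 146000 L
Total meq required = 1.12 meq/L * 146000 L = 163520 meq
NaHCO3 mass = 163520 meq * 84 mg/meq / 1e6 = 13.7357 kg

13.7357 kg


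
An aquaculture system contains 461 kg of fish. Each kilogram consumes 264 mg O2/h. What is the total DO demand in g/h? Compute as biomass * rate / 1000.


Total O2 consumption (mg/h) = 461 kg * 264 mg/(kg*h) = 121704 mg/h
Convert to g/h: 121704 / 1000 = 121.704 g/h

121.704 g/h


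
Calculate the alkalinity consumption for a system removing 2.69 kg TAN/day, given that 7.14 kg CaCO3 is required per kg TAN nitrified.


Alkalinity factor: 7.14 kg CaCO3 consumed per kg TAN nitrified
alk = 2.69 kg TAN * 7.14 = 19.2066 kg CaCO3/day

19.2066 kg CaCO3/day


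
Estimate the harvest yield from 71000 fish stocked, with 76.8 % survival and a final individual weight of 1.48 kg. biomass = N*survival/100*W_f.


Survivors = 71000 * 76.8/100 = 54528 fish
Harvest biomass = survivors * W_f = 54528 * 1.48 = 80701.44 kg

80701.44 kg


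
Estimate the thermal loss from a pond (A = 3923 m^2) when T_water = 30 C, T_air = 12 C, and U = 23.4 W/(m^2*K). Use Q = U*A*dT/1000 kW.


Temperature difference dT = 30 - 12 = 18 K
Heat loss (W) = U * A * dT = 23.4 * 3923 * 18 = 1652367.6 W
Convert to kW: 1652367.6 / 1000 = 1652.3676 kW

1652.3676 kW


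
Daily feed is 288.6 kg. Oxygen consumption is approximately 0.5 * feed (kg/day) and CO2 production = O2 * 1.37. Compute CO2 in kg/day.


O2 = 288.6 * 0.5 = 144.3
CO2 = 144.3 * 1.37 = 197.691

197.691 kg/day


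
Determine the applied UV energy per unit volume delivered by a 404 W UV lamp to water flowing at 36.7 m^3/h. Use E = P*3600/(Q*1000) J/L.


Energy delivered per hour = 404 W * 3600 s = 1454400 J/h
Volume treated per hour = 36.7 m^3/h * 1000 = 36700 L/h
dose = 1454400 / 36700 = 39.6294 J/L

39.6294 J/L


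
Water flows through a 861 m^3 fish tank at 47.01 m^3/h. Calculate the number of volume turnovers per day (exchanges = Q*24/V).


Daily flow volume = 47.01 m^3/h * 24 h = 1128.24 m^3/day
Exchanges = daily flow / tank volume = 1128.24 / 861 = 1.31038 exchanges/day

1.31038 exchanges/day


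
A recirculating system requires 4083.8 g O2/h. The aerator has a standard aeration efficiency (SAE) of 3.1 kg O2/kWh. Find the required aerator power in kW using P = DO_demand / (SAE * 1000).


SAE in g O2/kWh = 3.1 * 1000 = 3100 g/kWh
P = DO_demand / SAE_g = 4083.8 / 3100 = 1.31735 kW

1.31735 kW


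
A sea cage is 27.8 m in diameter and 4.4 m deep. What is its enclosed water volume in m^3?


r = d/2 = 27.8/2 = 13.9 m
Base area = pi*r^2 = pi*13.9^2 = 606.98712 m^2
Volume = 606.98712 * 4.4 = 2670.74 m^3

2670.74 m^3


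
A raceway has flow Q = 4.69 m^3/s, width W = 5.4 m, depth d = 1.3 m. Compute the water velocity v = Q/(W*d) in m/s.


Cross-sectional area = W * d = 5.4 * 1.3 = 7.02 m^2
Velocity = Q / A = 4.69 / 7.02 = 0.668091 m/s

0.668091 m/s


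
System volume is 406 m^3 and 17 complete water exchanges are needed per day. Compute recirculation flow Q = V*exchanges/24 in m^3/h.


Daily recirculation volume = 406 m^3 * 17 = 6902 m^3/day
Flow rate Q = daily volume / 24 h = 6902 / 24 = 287.583 m^3/h

287.583 m^3/h


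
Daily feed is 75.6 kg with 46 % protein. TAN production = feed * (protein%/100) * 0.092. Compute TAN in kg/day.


Protein in feed = 75.6 * 46/100 = 34.776 kg/day
TAN = protein * 0.092 = 34.776 * 0.092 = 3.199392 kg/day

3.199392 kg/day


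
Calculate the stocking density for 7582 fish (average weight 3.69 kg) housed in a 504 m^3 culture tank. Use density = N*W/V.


Total biomass = 7582 fish * 3.69 kg = 27977.58 kg
Density = total biomass / volume = 27977.58 / 504 = 55.5111 kg/m^3

55.5111 kg/m^3


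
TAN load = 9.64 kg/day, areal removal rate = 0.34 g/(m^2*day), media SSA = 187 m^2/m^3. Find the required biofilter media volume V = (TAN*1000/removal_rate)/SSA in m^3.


A = 9.64*1000 / 0.34 = 28352.941 m^2
V = 28352.941 / 187 = 151.62

151.62 m^3


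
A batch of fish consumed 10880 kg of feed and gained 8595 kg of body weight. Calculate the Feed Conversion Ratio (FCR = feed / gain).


FCR = feed consumed / weight gained
FCR = 10880 kg / 8595 kg = 1.26585

1.26585


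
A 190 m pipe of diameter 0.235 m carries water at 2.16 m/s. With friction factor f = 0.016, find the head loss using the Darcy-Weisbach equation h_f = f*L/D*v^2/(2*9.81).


v^2 = 2.16^2 = 4.6656 m^2/s^2
L/D = 190/0.235 = 808.51064
h_f = f*(L/D)*v^2/(2g) = 0.016 * 808.51064 * 4.6656 / 19.62 = 3.0762 m

3.0762 m


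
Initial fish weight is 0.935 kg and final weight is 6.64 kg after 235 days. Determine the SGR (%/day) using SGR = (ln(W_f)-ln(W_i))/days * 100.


ln(W_f) = ln(6.64) = 1.893112
ln(W_i) = ln(0.935) = -0.06720875
ln(W_f) - ln(W_i) = 1.893112 - -0.06720875 = 1.9603207
SGR = 1.9603207 / 235 * 100 = 0.834179 %/day

0.834179 %/day


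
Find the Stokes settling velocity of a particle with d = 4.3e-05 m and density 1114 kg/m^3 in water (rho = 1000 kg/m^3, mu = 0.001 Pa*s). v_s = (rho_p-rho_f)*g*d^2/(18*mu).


Density difference: rho_p - rho_f = 1114 - 1000 = 114 kg/m^3
d^2 = (4.3e-05)^2 = 1.849e-09 m^2
Numerator = (rho_p - rho_f) * g * d^2 = 114 * 9.81 * 1.849e-09 = 2.0678107e-06
Denominator = 18 * mu = 18 * 0.001 = 0.018
v_s = 2.0678107e-06 / 0.018 = 1.14878e-04 m/s
Check: Re = rho_f * v_s * d / mu = 1000 * 1.14878e-04 * 4.3e-05 / 0.001 = 0.00494 < 1, so Stokes' law applies.

1.14878e-04 m/s


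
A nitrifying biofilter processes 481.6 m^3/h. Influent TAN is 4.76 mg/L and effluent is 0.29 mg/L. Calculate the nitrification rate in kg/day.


Concentration drop: TAN_in - TAN_out = 4.76 - 0.29 = 4.47 mg/L
Hourly TAN removed = Q * dTAN = 481.6 m^3/h * 4.47 mg/L = 2152.752 g/h  (m^3/h * mg/L = g/h)
Daily TAN removed = 2152.752 * 24 = 51666.048 g/day
Convert to kg/day: 51666.048 / 1000 = 51.666048 kg/day

51.666048 kg/day


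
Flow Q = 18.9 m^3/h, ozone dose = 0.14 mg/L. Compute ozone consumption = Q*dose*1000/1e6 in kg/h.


O3 demand (mg/h) = Q * dose * 1000 = 18.9 * 0.14 * 1000 = 2646 mg/h
Convert mg to kg: 2646 / 1e6 = 0.002646 kg/h

0.002646 kg/h


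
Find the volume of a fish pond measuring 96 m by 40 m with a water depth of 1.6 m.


Base area = L * W = 96 * 40 = 3840 m^2
Volume = area * depth = 3840 * 1.6 = 6144 m^3

6144 m^3


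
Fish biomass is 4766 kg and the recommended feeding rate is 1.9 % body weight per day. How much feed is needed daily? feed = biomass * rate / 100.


Feeding rate fraction = 1.9% / 100 = 0.019
Daily feed = 4766 kg * 0.019 = 90.554 kg/day

90.554 kg/day


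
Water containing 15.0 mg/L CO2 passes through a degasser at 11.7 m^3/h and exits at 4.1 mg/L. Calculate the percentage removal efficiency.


CO2_out / CO2_in = 4.1 / 15.0 = 0.27333333
Fraction remaining = 0.27333333
efficiency = (1 - 0.27333333) * 100 = 72.6667 %

72.6667 %


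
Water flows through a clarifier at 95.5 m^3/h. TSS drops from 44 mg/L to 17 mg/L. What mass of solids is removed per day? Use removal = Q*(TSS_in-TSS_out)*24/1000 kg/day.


Concentration drop: TSS_in - TSS_out = 44 - 17 = 27 mg/L
Hourly solids removed = Q * dTSS = 95.5 m^3/h * 27 mg/L = 2578.5 g/h  (m^3/h * mg/L = g/h)
Daily solids removed = 2578.5 * 24 = 61884 g/day
Convert g to kg: 61884 / 1000 = 61.884 kg/day

61.884 kg/day


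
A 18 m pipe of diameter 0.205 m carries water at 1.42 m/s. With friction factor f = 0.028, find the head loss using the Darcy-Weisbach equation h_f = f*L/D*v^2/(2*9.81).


v^2 = 1.42^2 = 2.0164 m^2/s^2
L/D = 18/0.205 = 87.804878
h_f = f*(L/D)*v^2/(2g) = 0.028 * 87.804878 * 2.0164 / 19.62 = 0.25267 m

0.25267 m


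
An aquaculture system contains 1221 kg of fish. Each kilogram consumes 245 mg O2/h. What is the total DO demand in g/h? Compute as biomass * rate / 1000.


Total O2 consumption (mg/h) = 1221 kg * 245 mg/(kg*h) = 299145 mg/h
Convert to g/h: 299145 / 1000 = 299.145 g/h

299.145 g/h


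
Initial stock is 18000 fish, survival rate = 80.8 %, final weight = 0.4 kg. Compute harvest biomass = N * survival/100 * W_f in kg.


Survivors = 18000 * 80.8/100 = 14544 fish
Harvest biomass = survivors * W_f = 14544 * 0.4 = 5817.6 kg

5817.6 kg


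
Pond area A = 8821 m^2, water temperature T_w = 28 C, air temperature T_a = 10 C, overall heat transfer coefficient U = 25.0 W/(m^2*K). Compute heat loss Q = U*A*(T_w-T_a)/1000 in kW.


Temperature difference dT = 28 - 10 = 18 K
Heat loss (W) = U * A * dT = 25.0 * 8821 * 18 = 3969450 W
Convert to kW: 3969450 / 1000 = 3969.45 kW

3969.45 kW


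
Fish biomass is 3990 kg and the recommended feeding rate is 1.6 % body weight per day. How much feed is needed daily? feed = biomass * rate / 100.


Feeding rate fraction = 1.6% / 100 = 0.016
Daily feed = 3990 kg * 0.016 = 63.84 kg/day

63.84 kg/day


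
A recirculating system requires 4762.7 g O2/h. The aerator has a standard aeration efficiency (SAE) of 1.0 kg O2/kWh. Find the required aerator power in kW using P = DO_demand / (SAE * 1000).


SAE in g O2/kWh = 1.0 * 1000 = 1000 g/kWh
P = DO_demand / SAE_g = 4762.7 / 1000 = 4.7627 kW

4.7627 kW


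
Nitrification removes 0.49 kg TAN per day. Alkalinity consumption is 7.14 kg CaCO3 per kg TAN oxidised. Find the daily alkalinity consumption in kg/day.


Alkalinity factor: 7.14 kg CaCO3 consumed per kg TAN nitrified
alk = 0.49 kg TAN * 7.14 = 3.4986 kg CaCO3/day

3.4986 kg CaCO3/day


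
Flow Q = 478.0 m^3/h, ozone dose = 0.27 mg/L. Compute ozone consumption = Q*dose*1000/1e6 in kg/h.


O3 demand (mg/h) = Q * dose * 1000 = 478.0 * 0.27 * 1000 = 129060 mg/h
Convert mg to kg: 129060 / 1e6 = 0.12906 kg/h

0.12906 kg/h


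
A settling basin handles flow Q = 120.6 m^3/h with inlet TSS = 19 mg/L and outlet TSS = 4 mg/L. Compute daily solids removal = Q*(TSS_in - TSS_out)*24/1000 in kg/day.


Concentration drop: TSS_in - TSS_out = 19 - 4 = 15 mg/L
Hourly solids removed = Q * dTSS = 120.6 m^3/h * 15 mg/L = 1809 g/h  (m^3/h * mg/L = g/h)
Daily solids removed = 1809 * 24 = 43416 g/day
Convert g to kg: 43416 / 1000 = 43.416 kg/day

43.416 kg/day


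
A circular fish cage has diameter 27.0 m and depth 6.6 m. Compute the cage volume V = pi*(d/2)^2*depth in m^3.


r = d/2 = 27.0/2 = 13.5 m
Base area = pi*r^2 = pi*13.5^2 = 572.55526 m^2
Volume = 572.55526 * 6.6 = 3778.86 m^3

3778.86 m^3


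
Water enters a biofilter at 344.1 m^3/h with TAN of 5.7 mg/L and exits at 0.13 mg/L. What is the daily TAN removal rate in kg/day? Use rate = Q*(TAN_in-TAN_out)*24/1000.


Concentration drop: TAN_in - TAN_out = 5.7 - 0.13 = 5.57 mg/L
Hourly TAN removed = Q * dTAN = 344.1 m^3/h * 5.57 mg/L = 1916.637 g/h  (m^3/h * mg/L = g/h)
Daily TAN removed = 1916.637 * 24 = 45999.288 g/day
Convert to kg/day: 45999.288 / 1000 = 45.999288 kg/day

45.999288 kg/day


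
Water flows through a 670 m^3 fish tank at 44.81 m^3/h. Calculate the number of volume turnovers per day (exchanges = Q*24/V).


Daily flow volume = 44.81 m^3/h * 24 h = 1075.44 m^3/day
Exchanges = daily flow / tank volume = 1075.44 / 670 = 1.60513 exchanges/day

1.60513 exchanges/day


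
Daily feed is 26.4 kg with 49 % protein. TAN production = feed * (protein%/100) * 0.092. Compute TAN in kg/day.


Protein in feed = 26.4 * 49/100 = 12.936 kg/day
TAN = protein * 0.092 = 12.936 * 0.092 = 1.190112 kg/day

1.190112 kg/day


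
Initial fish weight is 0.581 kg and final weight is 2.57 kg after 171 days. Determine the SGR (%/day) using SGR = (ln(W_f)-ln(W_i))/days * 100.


ln(W_f) = ln(2.57) = 0.9439059
ln(W_i) = ln(0.581) = -0.54300452
ln(W_f) - ln(W_i) = 0.9439059 - -0.54300452 = 1.4869104
SGR = 1.4869104 / 171 * 100 = 0.869538 %/day

0.869538 %/day


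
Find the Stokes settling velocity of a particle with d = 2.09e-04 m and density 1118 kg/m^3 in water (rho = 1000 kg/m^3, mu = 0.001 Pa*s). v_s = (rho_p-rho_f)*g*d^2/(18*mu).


Density difference: rho_p - rho_f = 1118 - 1000 = 118 kg/m^3
d^2 = (2.09e-04)^2 = 4.3681e-08 m^2
Numerator = (rho_p - rho_f) * g * d^2 = 118 * 9.81 * 4.3681e-08 = 5.0564252e-05
Denominator = 18 * mu = 18 * 0.001 = 0.018
v_s = 5.0564252e-05 / 0.018 = 0.00280913 m/s
Check: Re = rho_f * v_s * d / mu = 1000 * 0.00280913 * 2.09e-04 / 0.001 = 0.587 < 1, so Stokes' law applies.

0.00280913 m/s


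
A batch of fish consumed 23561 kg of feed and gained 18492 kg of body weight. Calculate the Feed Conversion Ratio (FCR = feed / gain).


FCR = feed consumed / weight gained
FCR = 23561 kg / 18492 kg = 1.27412

1.27412


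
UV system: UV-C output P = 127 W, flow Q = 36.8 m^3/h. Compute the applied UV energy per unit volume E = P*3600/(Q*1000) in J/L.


Energy delivered per hour = 127 W * 3600 s = 457200 J/h
Volume treated per hour = 36.8 m^3/h * 1000 = 36800 L/h
dose = 457200 / 36800 = 12.4239 J/L

12.4239 J/L


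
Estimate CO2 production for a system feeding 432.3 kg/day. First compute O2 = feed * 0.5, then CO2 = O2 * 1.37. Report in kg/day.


O2 = 432.3 * 0.5 = 216.15
CO2 = 216.15 * 1.37 = 296.1255

296.1255 kg/day


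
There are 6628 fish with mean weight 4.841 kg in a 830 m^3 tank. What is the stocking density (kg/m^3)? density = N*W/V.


Total biomass = 6628 fish * 4.841 kg = 32086.148 kg
Density = total biomass / volume = 32086.148 / 830 = 38.658 kg/m^3

38.658 kg/m^3


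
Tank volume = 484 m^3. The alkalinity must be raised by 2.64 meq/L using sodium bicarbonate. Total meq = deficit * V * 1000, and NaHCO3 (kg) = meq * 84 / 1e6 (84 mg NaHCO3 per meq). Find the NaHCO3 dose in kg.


Tank volume in L = 484 m^3 * 1000 = 484000 L
Total meq required = 2.64 meq/L * 484000 L = 1277760 meq
NaHCO3 mass = 1277760 meq * 84 mg/meq / 1e6 = 107.332 kg

107.332 kg


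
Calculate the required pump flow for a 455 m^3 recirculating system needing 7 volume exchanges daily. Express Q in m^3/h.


Daily recirculation volume = 455 m^3 * 7 = 3185 m^3/day
Flow rate Q = daily volume / 24 h = 3185 / 24 = 132.708 m^3/h

132.708 m^3/h


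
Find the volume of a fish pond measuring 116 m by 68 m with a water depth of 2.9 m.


Base area = L * W = 116 * 68 = 7888 m^2
Volume = area * depth = 7888 * 2.9 = 22875.2 m^3

22875.2 m^3


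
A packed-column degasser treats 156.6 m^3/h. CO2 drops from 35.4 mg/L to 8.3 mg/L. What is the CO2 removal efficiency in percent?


CO2_out / CO2_in = 8.3 / 35.4 = 0.23446328
Fraction remaining = 0.23446328
efficiency = (1 - 0.23446328) * 100 = 76.5537 %

76.5537 %


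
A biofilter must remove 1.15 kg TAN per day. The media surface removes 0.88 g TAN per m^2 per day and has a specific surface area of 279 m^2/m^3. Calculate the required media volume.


A = 1.15*1000 / 0.88 = 1306.8182 m^2
V = 1306.8182 / 279 = 4.68394

4.68394 m^3


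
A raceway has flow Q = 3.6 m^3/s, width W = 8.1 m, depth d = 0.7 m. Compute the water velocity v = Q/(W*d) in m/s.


Cross-sectional area = W * d = 8.1 * 0.7 = 5.67 m^2
Velocity = Q / A = 3.6 / 5.67 = 0.634921 m/s

0.634921 m/s


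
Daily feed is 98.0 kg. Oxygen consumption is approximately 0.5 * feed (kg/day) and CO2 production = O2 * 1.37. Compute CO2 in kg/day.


O2 = 98.0 * 0.5 = 49
CO2 = 49 * 1.37 = 67.13

67.13 kg/day


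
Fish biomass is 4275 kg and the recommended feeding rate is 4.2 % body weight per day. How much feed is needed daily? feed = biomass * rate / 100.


Feeding rate fraction = 4.2% / 100 = 0.042
Daily feed = 4275 kg * 0.042 = 179.55 kg/day

179.55 kg/day


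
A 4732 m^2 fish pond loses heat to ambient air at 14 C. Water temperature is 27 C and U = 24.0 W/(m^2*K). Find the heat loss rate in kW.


Temperature difference dT = 27 - 14 = 13 K
Heat loss (W) = U * A * dT = 24.0 * 4732 * 13 = 1476384 W
Convert to kW: 1476384 / 1000 = 1476.384 kW

1476.384 kW


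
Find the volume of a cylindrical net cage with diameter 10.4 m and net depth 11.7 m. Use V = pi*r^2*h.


r = d/2 = 10.4/2 = 5.2 m
Base area = pi*r^2 = pi*5.2^2 = 84.948665 m^2
Volume = 84.948665 * 11.7 = 993.899 m^3

993.899 m^3


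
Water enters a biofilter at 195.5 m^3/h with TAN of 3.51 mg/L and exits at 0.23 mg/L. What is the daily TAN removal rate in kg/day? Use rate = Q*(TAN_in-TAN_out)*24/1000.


Concentration drop: TAN_in - TAN_out = 3.51 - 0.23 = 3.28 mg/L
Hourly TAN removed = Q * dTAN = 195.5 m^3/h * 3.28 mg/L = 641.24 g/h  (m^3/h * mg/L = g/h)
Daily TAN removed = 641.24 * 24 = 15389.76 g/day
Convert to kg/day: 15389.76 / 1000 = 15.38976 kg/day

15.38976 kg/day


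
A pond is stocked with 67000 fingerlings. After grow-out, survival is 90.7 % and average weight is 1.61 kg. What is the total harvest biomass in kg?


Survivors = 67000 * 90.7/100 = 60769 fish
Harvest biomass = survivors * W_f = 60769 * 1.61 = 97838.09 kg

97838.09 kg


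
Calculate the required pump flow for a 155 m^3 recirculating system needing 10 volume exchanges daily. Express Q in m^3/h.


Daily recirculation volume = 155 m^3 * 10 = 1550 m^3/day
Flow rate Q = daily volume / 24 h = 1550 / 24 = 64.5833 m^3/h

64.5833 m^3/h


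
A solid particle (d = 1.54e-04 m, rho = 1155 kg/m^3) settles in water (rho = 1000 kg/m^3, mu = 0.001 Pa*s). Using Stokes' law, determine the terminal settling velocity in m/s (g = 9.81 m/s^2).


Density difference: rho_p - rho_f = 1155 - 1000 = 155 kg/m^3
d^2 = (1.54e-04)^2 = 2.3716e-08 m^2
Numerator = (rho_p - rho_f) * g * d^2 = 155 * 9.81 * 2.3716e-08 = 3.6061364e-05
Denominator = 18 * mu = 18 * 0.001 = 0.018
v_s = 3.6061364e-05 / 0.018 = 0.00200341 m/s
Check: Re = rho_f * v_s * d / mu = 1000 * 0.00200341 * 1.54e-04 / 0.001 = 0.309 < 1, so Stokes' law applies.

0.00200341 m/s


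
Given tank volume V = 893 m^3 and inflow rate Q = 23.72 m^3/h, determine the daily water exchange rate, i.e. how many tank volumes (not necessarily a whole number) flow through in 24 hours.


Daily flow volume = 23.72 m^3/h * 24 h = 569.28 m^3/day
Exchanges = daily flow / tank volume = 569.28 / 893 = 0.637492 exchanges/day

0.637492 exchanges/day


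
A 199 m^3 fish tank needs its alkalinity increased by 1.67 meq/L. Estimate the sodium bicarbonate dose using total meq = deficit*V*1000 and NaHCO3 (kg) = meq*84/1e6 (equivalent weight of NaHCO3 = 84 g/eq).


Tank volume in L = 199 m^3 * 1000 = 199000 L
Total meq required = 1.67 meq/L * 199000 L = 332330 meq
NaHCO3 mass = 332330 meq * 84 mg/meq / 1e6 = 27.9157 kg

27.9157 kg


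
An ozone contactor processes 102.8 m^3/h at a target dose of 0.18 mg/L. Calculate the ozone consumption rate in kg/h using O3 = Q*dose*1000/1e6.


O3 demand (mg/h) = Q * dose * 1000 = 102.8 * 0.18 * 1000 = 18504 mg/h
Convert mg to kg: 18504 / 1e6 = 0.018504 kg/h

0.018504 kg/h


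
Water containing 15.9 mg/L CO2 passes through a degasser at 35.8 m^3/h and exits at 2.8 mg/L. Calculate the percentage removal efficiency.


CO2_out / CO2_in = 2.8 / 15.9 = 0.17610063
Fraction remaining = 0.17610063
efficiency = (1 - 0.17610063) * 100 = 82.3899 %

82.3899 %


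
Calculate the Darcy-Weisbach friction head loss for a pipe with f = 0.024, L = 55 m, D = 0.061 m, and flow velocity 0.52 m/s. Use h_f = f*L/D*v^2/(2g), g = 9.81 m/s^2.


v^2 = 0.52^2 = 0.2704 m^2/s^2
L/D = 55/0.061 = 901.63934
h_f = f*(L/D)*v^2/(2g) = 0.024 * 901.63934 * 0.2704 / 19.62 = 0.29823 m

0.29823 m


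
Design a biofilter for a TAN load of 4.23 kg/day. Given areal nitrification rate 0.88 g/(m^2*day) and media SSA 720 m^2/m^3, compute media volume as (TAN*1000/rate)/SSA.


A = 4.23*1000 / 0.88 = 4806.8182 m^2
V = 4806.8182 / 720 = 6.67614

6.67614 m^3


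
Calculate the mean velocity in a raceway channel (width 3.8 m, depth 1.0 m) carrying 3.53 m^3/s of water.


Cross-sectional area = W * d = 3.8 * 1.0 = 3.8 m^2
Velocity = Q / A = 3.53 / 3.8 = 0.928947 m/s

0.928947 m/s


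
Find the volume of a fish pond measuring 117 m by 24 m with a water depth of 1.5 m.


Base area = L * W = 117 * 24 = 2808 m^2
Volume = area * depth = 2808 * 1.5 = 4212 m^3

4212 m^3


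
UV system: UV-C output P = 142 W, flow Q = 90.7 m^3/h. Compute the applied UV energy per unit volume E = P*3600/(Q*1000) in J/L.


Energy delivered per hour = 142 W * 3600 s = 511200 J/h
Volume treated per hour = 90.7 m^3/h * 1000 = 90700 L/h
dose = 511200 / 90700 = 5.63616 J/L

5.63616 J/L


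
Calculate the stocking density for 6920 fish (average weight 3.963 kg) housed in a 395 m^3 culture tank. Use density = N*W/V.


Total biomass = 6920 fish * 3.963 kg = 27423.96 kg
Density = total biomass / volume = 27423.96 / 395 = 69.4277 kg/m^3

69.4277 kg/m^3


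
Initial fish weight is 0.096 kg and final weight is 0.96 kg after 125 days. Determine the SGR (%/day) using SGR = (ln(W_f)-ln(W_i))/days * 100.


ln(W_f) = ln(0.96) = -0.040821995
ln(W_i) = ln(0.096) = -2.3434071
ln(W_f) - ln(W_i) = -0.040821995 - -2.3434071 = 2.3025851
SGR = 2.3025851 / 125 * 100 = 1.84207 %/day

1.84207 %/day


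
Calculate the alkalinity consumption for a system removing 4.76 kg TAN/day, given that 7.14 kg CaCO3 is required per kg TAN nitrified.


Alkalinity factor: 7.14 kg CaCO3 consumed per kg TAN nitrified
alk = 4.76 kg TAN * 7.14 = 33.9864 kg CaCO3/day

33.9864 kg CaCO3/day


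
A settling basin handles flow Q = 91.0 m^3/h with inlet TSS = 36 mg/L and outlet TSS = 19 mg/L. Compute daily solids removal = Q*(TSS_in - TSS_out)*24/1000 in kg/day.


Concentration drop: TSS_in - TSS_out = 36 - 19 = 17 mg/L
Hourly solids removed = Q * dTSS = 91.0 m^3/h * 17 mg/L = 1547 g/h  (m^3/h * mg/L = g/h)
Daily solids removed = 1547 * 24 = 37128 g/day
Convert g to kg: 37128 / 1000 = 37.128 kg/day

37.128 kg/day


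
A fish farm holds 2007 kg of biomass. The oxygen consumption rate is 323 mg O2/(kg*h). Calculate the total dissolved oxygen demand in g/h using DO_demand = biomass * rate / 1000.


Total O2 consumption (mg/h) = 2007 kg * 323 mg/(kg*h) = 648261 mg/h
Convert to g/h: 648261 / 1000 = 648.261 g/h

648.261 g/h


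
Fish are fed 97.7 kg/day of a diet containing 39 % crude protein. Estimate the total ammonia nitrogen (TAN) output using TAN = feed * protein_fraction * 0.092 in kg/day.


Protein in feed = 97.7 * 39/100 = 38.103 kg/day
TAN = protein * 0.092 = 38.103 * 0.092 = 3.505476 kg/day

3.505476 kg/day


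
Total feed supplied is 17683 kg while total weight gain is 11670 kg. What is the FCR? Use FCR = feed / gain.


FCR = feed consumed / weight gained
FCR = 17683 kg / 11670 kg = 1.51525

1.51525


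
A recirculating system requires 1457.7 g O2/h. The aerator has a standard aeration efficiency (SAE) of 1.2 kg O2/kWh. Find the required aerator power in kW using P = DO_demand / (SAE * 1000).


SAE in g O2/kWh = 1.2 * 1000 = 1200 g/kWh
P = DO_demand / SAE_g = 1457.7 / 1200 = 1.21475 kW

1.21475 kW


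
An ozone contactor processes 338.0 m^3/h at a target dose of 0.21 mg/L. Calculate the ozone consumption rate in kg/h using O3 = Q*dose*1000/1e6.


O3 demand (mg/h) = Q * dose * 1000 = 338.0 * 0.21 * 1000 = 70980 mg/h
Convert mg to kg: 70980 / 1e6 = 0.07098 kg/h

0.07098 kg/h


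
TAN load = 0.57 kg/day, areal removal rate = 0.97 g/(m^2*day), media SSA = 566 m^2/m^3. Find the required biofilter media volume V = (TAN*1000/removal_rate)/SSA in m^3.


A = 0.57*1000 / 0.97 = 587.62887 m^2
V = 587.62887 / 566 = 1.03821

1.03821 m^3


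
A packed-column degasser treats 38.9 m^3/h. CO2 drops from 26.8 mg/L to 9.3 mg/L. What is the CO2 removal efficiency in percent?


CO2_out / CO2_in = 9.3 / 26.8 = 0.34701493
Fraction remaining = 0.34701493
efficiency = (1 - 0.34701493) * 100 = 65.2985 %

65.2985 %


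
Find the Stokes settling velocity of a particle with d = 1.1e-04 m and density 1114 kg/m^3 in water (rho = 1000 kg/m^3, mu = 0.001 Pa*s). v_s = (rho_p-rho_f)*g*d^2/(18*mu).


Density difference: rho_p - rho_f = 1114 - 1000 = 114 kg/m^3
d^2 = (1.1e-04)^2 = 1.21e-08 m^2
Numerator = (rho_p - rho_f) * g * d^2 = 114 * 9.81 * 1.21e-08 = 1.3531914e-05
Denominator = 18 * mu = 18 * 0.001 = 0.018
v_s = 1.3531914e-05 / 0.018 = 7.51773e-04 m/s
Check: Re = rho_f * v_s * d / mu = 1000 * 7.51773e-04 * 1.1e-04 / 0.001 = 0.0827 < 1, so Stokes' law applies.

7.51773e-04 m/s


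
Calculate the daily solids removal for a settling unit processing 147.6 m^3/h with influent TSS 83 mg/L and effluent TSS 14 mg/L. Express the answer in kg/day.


Concentration drop: TSS_in - TSS_out = 83 - 14 = 69 mg/L
Hourly solids removed = Q * dTSS = 147.6 m^3/h * 69 mg/L = 10184.4 g/h  (m^3/h * mg/L = g/h)
Daily solids removed = 10184.4 * 24 = 244425.6 g/day
Convert g to kg: 244425.6 / 1000 = 244.4256 kg/day

244.4256 kg/day


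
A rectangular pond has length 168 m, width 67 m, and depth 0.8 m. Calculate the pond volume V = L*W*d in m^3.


Base area = L * W = 168 * 67 = 11256 m^2
Volume = area * depth = 11256 * 0.8 = 9004.8 m^3

9004.8 m^3


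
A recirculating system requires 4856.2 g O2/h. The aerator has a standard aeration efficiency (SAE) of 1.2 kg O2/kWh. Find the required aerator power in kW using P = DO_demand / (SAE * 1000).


SAE in g O2/kWh = 1.2 * 1000 = 1200 g/kWh
P = DO_demand / SAE_g = 4856.2 / 1200 = 4.04683 kW

4.04683 kW


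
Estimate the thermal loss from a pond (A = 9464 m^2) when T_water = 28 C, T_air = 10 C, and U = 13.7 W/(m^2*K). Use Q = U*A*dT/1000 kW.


Temperature difference dT = 28 - 10 = 18 K
Heat loss (W) = U * A * dT = 13.7 * 9464 * 18 = 2333822.4 W
Convert to kW: 2333822.4 / 1000 = 2333.8224 kW

2333.8224 kW


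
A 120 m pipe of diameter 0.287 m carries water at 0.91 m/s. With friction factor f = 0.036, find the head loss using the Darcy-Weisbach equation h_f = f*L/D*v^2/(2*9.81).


v^2 = 0.91^2 = 0.8281 m^2/s^2
L/D = 120/0.287 = 418.11847
h_f = f*(L/D)*v^2/(2g) = 0.036 * 418.11847 * 0.8281 / 19.62 = 0.63531 m

0.63531 m


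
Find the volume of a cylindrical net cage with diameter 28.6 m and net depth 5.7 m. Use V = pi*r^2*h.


r = d/2 = 28.6/2 = 14.3 m
Base area = pi*r^2 = pi*14.3^2 = 642.42428 m^2
Volume = 642.42428 * 5.7 = 3661.82 m^3

3661.82 m^3


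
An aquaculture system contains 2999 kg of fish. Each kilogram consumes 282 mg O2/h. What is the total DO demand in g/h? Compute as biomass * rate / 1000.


Total O2 consumption (mg/h) = 2999 kg * 282 mg/(kg*h) = 845718 mg/h
Convert to g/h: 845718 / 1000 = 845.718 g/h

845.718 g/h


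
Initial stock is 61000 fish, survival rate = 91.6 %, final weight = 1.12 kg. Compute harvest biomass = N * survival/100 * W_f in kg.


Survivors = 61000 * 91.6/100 = 55876 fish
Harvest biomass = survivors * W_f = 55876 * 1.12 = 62581.12 kg

62581.12 kg


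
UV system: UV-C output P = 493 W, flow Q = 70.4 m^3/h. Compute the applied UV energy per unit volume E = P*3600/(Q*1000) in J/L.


Energy delivered per hour = 493 W * 3600 s = 1774800 J/h
Volume treated per hour = 70.4 m^3/h * 1000 = 70400 L/h
dose = 1774800 / 70400 = 25.2102 J/L

25.2102 J/L


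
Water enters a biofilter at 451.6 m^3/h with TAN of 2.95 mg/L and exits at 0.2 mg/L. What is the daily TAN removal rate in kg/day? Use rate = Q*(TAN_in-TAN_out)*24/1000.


Concentration drop: TAN_in - TAN_out = 2.95 - 0.2 = 2.75 mg/L
Hourly TAN removed = Q * dTAN = 451.6 m^3/h * 2.75 mg/L = 1241.9 g/h  (m^3/h * mg/L = g/h)
Daily TAN removed = 1241.9 * 24 = 29805.6 g/day
Convert to kg/day: 29805.6 / 1000 = 29.8056 kg/day

29.8056 kg/day


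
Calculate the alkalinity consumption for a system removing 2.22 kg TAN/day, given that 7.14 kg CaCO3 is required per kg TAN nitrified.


Alkalinity factor: 7.14 kg CaCO3 consumed per kg TAN nitrified
alk = 2.22 kg TAN * 7.14 = 15.8508 kg CaCO3/day

15.8508 kg CaCO3/day


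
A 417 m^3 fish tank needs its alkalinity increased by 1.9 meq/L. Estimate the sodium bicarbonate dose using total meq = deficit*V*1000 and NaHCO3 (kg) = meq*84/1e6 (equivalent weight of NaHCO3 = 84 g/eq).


Tank volume in L = 417 m^3 * 1000 = 417000 L
Total meq required = 1.9 meq/L * 417000 L = 792300 meq
NaHCO3 mass = 792300 meq * 84 mg/meq / 1e6 = 66.5532 kg

66.5532 kg


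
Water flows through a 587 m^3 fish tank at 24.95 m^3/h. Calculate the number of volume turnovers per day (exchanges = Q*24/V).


Daily flow volume = 24.95 m^3/h * 24 h = 598.8 m^3/day
Exchanges = daily flow / tank volume = 598.8 / 587 = 1.0201 exchanges/day

1.0201 exchanges/day


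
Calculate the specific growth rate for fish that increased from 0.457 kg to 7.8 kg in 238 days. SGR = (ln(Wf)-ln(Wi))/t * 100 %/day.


ln(W_f) = ln(7.8) = 2.0541237
ln(W_i) = ln(0.457) = -0.78307189
ln(W_f) - ln(W_i) = 2.0541237 - -0.78307189 = 2.8371956
SGR = 2.8371956 / 238 * 100 = 1.1921 %/day

1.1921 %/day


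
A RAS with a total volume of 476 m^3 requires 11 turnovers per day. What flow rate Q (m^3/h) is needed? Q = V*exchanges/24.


Daily recirculation volume = 476 m^3 * 11 = 5236 m^3/day
Flow rate Q = daily volume / 24 h = 5236 / 24 = 218.167 m^3/h

218.167 m^3/h


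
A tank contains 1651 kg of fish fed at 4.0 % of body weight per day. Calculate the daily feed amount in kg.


Feeding rate fraction = 4.0% / 100 = 0.04
Daily feed = 1651 kg * 0.04 = 66.04 kg/day

66.04 kg/day


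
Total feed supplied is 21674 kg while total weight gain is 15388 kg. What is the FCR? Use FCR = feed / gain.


FCR = feed consumed / weight gained
FCR = 21674 kg / 15388 kg = 1.4085

1.4085


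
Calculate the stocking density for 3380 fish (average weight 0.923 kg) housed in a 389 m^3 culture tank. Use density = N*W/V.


Total biomass = 3380 fish * 0.923 kg = 3119.74 kg
Density = total biomass / volume = 3119.74 / 389 = 8.0199 kg/m^3

8.0199 kg/m^3


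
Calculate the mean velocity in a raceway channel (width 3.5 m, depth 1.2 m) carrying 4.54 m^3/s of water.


Cross-sectional area = W * d = 3.5 * 1.2 = 4.2 m^2
Velocity = Q / A = 4.54 / 4.2 = 1.08095 m/s

1.08095 m/s


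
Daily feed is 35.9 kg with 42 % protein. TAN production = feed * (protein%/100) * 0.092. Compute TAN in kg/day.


Protein in feed = 35.9 * 42/100 = 15.078 kg/day
TAN = protein * 0.092 = 15.078 * 0.092 = 1.387176 kg/day

1.387176 kg/day


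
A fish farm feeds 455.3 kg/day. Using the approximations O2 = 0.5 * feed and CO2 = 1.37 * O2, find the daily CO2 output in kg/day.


O2 = 455.3 * 0.5 = 227.65
CO2 = 227.65 * 1.37 = 311.8805

311.8805 kg/day


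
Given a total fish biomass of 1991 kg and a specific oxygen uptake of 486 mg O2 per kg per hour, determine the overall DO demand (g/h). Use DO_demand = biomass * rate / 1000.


Total O2 consumption (mg/h) = 1991 kg * 486 mg/(kg*h) = 967626 mg/h
Convert to g/h: 967626 / 1000 = 967.626 g/h

967.626 g/h


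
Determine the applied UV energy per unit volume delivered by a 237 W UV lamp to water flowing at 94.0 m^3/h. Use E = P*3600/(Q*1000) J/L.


Energy delivered per hour = 237 W * 3600 s = 853200 J/h
Volume treated per hour = 94.0 m^3/h * 1000 = 94000 L/h
dose = 853200 / 94000 = 9.0766 J/L

9.0766 J/L


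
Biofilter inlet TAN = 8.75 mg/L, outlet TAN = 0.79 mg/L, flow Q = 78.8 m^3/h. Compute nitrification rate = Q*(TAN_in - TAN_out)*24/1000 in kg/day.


Concentration drop: TAN_in - TAN_out = 8.75 - 0.79 = 7.96 mg/L
Hourly TAN removed = Q * dTAN = 78.8 m^3/h * 7.96 mg/L = 627.248 g/h  (m^3/h * mg/L = g/h)
Daily TAN removed = 627.248 * 24 = 15053.952 g/day
Convert to kg/day: 15053.952 / 1000 = 15.053952 kg/day

15.053952 kg/day


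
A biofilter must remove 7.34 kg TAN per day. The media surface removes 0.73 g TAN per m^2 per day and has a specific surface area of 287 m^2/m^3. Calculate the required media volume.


A = 7.34*1000 / 0.73 = 10054.795 m^2
V = 10054.795 / 287 = 35.0341

35.0341 m^3


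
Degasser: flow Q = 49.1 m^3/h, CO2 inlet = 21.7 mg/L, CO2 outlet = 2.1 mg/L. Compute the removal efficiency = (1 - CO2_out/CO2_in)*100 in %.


CO2_out / CO2_in = 2.1 / 21.7 = 0.096774194
Fraction remaining = 0.096774194
efficiency = (1 - 0.096774194) * 100 = 90.3226 %

90.3226 %


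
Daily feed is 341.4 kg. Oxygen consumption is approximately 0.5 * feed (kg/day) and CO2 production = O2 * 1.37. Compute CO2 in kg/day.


O2 = 341.4 * 0.5 = 170.7
CO2 = 170.7 * 1.37 = 233.859

233.859 kg/day


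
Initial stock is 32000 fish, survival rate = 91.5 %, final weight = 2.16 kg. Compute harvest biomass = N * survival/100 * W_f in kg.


Survivors = 32000 * 91.5/100 = 29280 fish
Harvest biomass = survivors * W_f = 29280 * 2.16 = 63244.8 kg

63244.8 kg


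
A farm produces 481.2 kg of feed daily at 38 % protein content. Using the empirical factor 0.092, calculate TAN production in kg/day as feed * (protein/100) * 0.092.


Protein in feed = 481.2 * 38/100 = 182.856 kg/day
TAN = protein * 0.092 = 182.856 * 0.092 = 16.822752 kg/day

16.822752 kg/day


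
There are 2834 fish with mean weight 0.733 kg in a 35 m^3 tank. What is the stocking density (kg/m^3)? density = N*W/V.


Total biomass = 2834 fish * 0.733 kg = 2077.322 kg
Density = total biomass / volume = 2077.322 / 35 = 59.3521 kg/m^3

59.3521 kg/m^3


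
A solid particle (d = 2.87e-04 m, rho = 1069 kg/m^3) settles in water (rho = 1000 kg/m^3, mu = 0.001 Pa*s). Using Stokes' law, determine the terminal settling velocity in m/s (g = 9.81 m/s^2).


Density difference: rho_p - rho_f = 1069 - 1000 = 69 kg/m^3
d^2 = (2.87e-04)^2 = 8.2369e-08 m^2
Numerator = (rho_p - rho_f) * g * d^2 = 69 * 9.81 * 8.2369e-08 = 5.5754752e-05
Denominator = 18 * mu = 18 * 0.001 = 0.018
v_s = 5.5754752e-05 / 0.018 = 0.00309749 m/s
Check: Re = rho_f * v_s * d / mu = 1000 * 0.00309749 * 2.87e-04 / 0.001 = 0.889 < 1, so Stokes' law applies.

0.00309749 m/s


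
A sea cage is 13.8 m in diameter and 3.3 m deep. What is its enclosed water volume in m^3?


r = d/2 = 13.8/2 = 6.9 m
Base area = pi*r^2 = pi*6.9^2 = 149.57123 m^2
Volume = 149.57123 * 3.3 = 493.585 m^3

493.585 m^3


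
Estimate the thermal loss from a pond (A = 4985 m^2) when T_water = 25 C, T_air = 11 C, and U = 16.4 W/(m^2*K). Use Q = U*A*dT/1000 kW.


Temperature difference dT = 25 - 11 = 14 K
Heat loss (W) = U * A * dT = 16.4 * 4985 * 14 = 1144556 W
Convert to kW: 1144556 / 1000 = 1144.556 kW

1144.556 kW


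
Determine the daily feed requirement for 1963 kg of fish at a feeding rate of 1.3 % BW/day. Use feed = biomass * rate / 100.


Feeding rate fraction = 1.3% / 100 = 0.013
Daily feed = 1963 kg * 0.013 = 25.519 kg/day

25.519 kg/day


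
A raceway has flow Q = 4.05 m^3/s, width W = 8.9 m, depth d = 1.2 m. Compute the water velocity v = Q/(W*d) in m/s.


Cross-sectional area = W * d = 8.9 * 1.2 = 10.68 m^2
Velocity = Q / A = 4.05 / 10.68 = 0.379213 m/s

0.379213 m/s


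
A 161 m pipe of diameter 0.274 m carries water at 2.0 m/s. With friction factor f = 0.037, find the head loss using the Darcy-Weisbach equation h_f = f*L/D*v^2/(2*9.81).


v^2 = 2.0^2 = 4 m^2/s^2
L/D = 161/0.274 = 587.59124
h_f = f*(L/D)*v^2/(2g) = 0.037 * 587.59124 * 4 / 19.62 = 4.43239 m

4.43239 m


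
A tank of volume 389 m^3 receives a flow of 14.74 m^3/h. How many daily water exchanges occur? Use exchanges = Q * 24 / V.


Daily flow volume = 14.74 m^3/h * 24 h = 353.76 m^3/day
Exchanges = daily flow / tank volume = 353.76 / 389 = 0.909409 exchanges/day

0.909409 exchanges/day


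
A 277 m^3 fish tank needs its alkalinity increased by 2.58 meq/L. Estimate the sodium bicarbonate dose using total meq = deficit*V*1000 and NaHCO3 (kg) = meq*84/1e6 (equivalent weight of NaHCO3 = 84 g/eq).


Tank volume in L = 277 m^3 * 1000 = 277000 L
Total meq required = 2.58 meq/L * 277000 L = 714660 meq
NaHCO3 mass = 714660 meq * 84 mg/meq / 1e6 = 60.0314 kg

60.0314 kg


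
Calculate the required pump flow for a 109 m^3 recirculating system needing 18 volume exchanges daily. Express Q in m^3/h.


Daily recirculation volume = 109 m^3 * 18 = 1962 m^3/day
Flow rate Q = daily volume / 24 h = 1962 / 24 = 81.75 m^3/h

81.75 m^3/h


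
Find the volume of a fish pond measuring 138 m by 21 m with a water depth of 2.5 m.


Base area = L * W = 138 * 21 = 2898 m^2
Volume = area * depth = 2898 * 2.5 = 7245 m^3

7245 m^3


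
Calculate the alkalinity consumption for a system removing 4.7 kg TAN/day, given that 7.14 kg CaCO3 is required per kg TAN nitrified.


Alkalinity factor: 7.14 kg CaCO3 consumed per kg TAN nitrified
alk = 4.7 kg TAN * 7.14 = 33.558 kg CaCO3/day

33.558 kg CaCO3/day


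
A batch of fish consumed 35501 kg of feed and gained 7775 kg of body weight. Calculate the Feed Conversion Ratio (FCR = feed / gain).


FCR = feed consumed / weight gained
FCR = 35501 kg / 7775 kg = 4.56605

4.56605


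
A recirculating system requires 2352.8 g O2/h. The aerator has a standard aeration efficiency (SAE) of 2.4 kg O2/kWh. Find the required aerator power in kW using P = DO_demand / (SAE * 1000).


SAE in g O2/kWh = 2.4 * 1000 = 2400 g/kWh
P = DO_demand / SAE_g = 2352.8 / 2400 = 0.980333 kW

0.980333 kW


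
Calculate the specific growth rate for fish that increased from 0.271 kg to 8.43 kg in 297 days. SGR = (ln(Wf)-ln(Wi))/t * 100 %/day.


ln(W_f) = ln(8.43) = 2.1317968
ln(W_i) = ln(0.271) = -1.3056365
ln(W_f) - ln(W_i) = 2.1317968 - -1.3056365 = 3.4374333
SGR = 3.4374333 / 297 * 100 = 1.15738 %/day

1.15738 %/day
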